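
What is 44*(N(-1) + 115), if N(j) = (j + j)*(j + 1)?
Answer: 5060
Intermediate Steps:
N(j) = 2*j*(1 + j) (N(j) = (2*j)*(1 + j) = 2*j*(1 + j))
44*(N(-1) + 115) = 44*(2*(-1)*(1 - 1) + 115) = 44*(2*(-1)*0 + 115) = 44*(0 + 115) = 44*115 = 5060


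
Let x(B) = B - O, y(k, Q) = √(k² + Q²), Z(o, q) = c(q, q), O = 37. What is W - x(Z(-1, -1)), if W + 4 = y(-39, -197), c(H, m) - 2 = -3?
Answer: 34 + √40330 ≈ 234.82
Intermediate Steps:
c(H, m) = -1 (c(H, m) = 2 - 3 = -1)
Z(o, q) = -1
y(k, Q) = √(Q² + k²)
x(B) = -37 + B (x(B) = B - 1*37 = B - 37 = -37 + B)
W = -4 + √40330 (W = -4 + √((-197)² + (-39)²) = -4 + √(38809 + 1521) = -4 + √40330 ≈ 196.82)
W - x(Z(-1, -1)) = (-4 + √40330) - (-37 - 1) = (-4 + √40330) - 1*(-38) = (-4 + √40330) + 38 = 34 + √40330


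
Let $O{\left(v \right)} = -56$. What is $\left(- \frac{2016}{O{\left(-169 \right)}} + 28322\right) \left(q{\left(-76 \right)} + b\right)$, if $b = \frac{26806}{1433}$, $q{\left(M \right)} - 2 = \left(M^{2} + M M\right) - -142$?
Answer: $\frac{476050680292}{1433} \approx 3.3221 \cdot 10^{8}$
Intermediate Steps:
$q{\left(M \right)} = 144 + 2 M^{2}$ ($q{\left(M \right)} = 2 - \left(-142 - M^{2} - M M\right) = 2 + \left(\left(M^{2} + M^{2}\right) + 142\right) = 2 + \left(2 M^{2} + 142\right) = 2 + \left(142 + 2 M^{2}\right) = 144 + 2 M^{2}$)
$b = \frac{26806}{1433}$ ($b = 26806 \cdot \frac{1}{1433} = \frac{26806}{1433} \approx 18.706$)
$\left(- \frac{2016}{O{\left(-169 \right)}} + 28322\right) \left(q{\left(-76 \right)} + b\right) = \left(- \frac{2016}{-56} + 28322\right) \left(\left(144 + 2 \left(-76\right)^{2}\right) + \frac{26806}{1433}\right) = \left(\left(-2016\right) \left(- \frac{1}{56}\right) + 28322\right) \left(\left(144 + 2 \cdot 5776\right) + \frac{26806}{1433}\right) = \left(36 + 28322\right) \left(\left(144 + 11552\right) + \frac{26806}{1433}\right) = 28358 \left(11696 + \frac{26806}{1433}\right) = 28358 \cdot \frac{16787174}{1433} = \frac{476050680292}{1433}$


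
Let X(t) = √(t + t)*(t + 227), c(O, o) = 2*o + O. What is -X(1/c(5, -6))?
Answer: -1588*I*√14/49 ≈ -121.26*I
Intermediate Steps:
c(O, o) = O + 2*o
X(t) = √2*√t*(227 + t) (X(t) = √(2*t)*(227 + t) = (√2*√t)*(227 + t) = √2*√t*(227 + t))
-X(1/c(5, -6)) = -√2*√(1/(5 + 2*(-6)))*(227 + 1/(5 + 2*(-6))) = -√2*√(1/(5 - 12))*(227 + 1/(5 - 12)) = -√2*√(1/(-7))*(227 + 1/(-7)) = -√2*√(-⅐)*(227 - ⅐) = -√2*I*√7/7*1588/7 = -1588*I*√14/49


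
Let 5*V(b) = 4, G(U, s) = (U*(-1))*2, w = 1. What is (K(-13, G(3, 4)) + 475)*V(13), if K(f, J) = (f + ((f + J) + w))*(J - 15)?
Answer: 4504/5 ≈ 900.80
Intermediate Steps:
G(U, s) = -2*U (G(U, s) = -U*2 = -2*U)
K(f, J) = (-15 + J)*(1 + J + 2*f) (K(f, J) = (f + ((f + J) + 1))*(J - 15) = (f + ((J + f) + 1))*(-15 + J) = (f + (1 + J + f))*(-15 + J) = (1 + J + 2*f)*(-15 + J) = (-15 + J)*(1 + J + 2*f))
V(b) = 4/5 (V(b) = (1/5)*4 = 4/5)
(K(-13, G(3, 4)) + 475)*V(13) = ((-15 + (-2*3)**2 - 30*(-13) - (-28)*3 + 2*(-2*3)*(-13)) + 475)*(4/5) = ((-15 + (-6)**2 + 390 - 14*(-6) + 2*(-6)*(-13)) + 475)*(4/5) = ((-15 + 36 + 390 + 84 + 156) + 475)*(4/5) = (651 + 475)*(4/5) = 1126*(4/5) = 4504/5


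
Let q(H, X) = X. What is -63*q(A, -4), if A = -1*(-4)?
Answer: 252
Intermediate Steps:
A = 4
-63*q(A, -4) = -63*(-4) = 252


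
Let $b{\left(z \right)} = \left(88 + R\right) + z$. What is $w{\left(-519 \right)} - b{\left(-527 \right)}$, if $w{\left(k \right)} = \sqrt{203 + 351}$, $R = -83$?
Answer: $522 + \sqrt{554} \approx 545.54$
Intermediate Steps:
$b{\left(z \right)} = 5 + z$ ($b{\left(z \right)} = \left(88 - 83\right) + z = 5 + z$)
$w{\left(k \right)} = \sqrt{554}$
$w{\left(-519 \right)} - b{\left(-527 \right)} = \sqrt{554} - \left(5 - 527\right) = \sqrt{554} - -522 = \sqrt{554} + 522 = 522 + \sqrt{554}$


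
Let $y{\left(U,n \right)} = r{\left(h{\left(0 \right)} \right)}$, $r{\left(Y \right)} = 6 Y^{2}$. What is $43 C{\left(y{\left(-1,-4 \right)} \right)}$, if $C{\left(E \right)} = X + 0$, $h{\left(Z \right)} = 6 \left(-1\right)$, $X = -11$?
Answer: $-473$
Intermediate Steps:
$h{\left(Z \right)} = -6$
$y{\left(U,n \right)} = 216$ ($y{\left(U,n \right)} = 6 \left(-6\right)^{2} = 6 \cdot 36 = 216$)
$C{\left(E \right)} = -11$ ($C{\left(E \right)} = -11 + 0 = -11$)
$43 C{\left(y{\left(-1,-4 \right)} \right)} = 43 \left(-11\right) = -473$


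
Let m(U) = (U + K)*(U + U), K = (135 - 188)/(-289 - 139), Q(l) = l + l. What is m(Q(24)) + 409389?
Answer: 44298951/107 ≈ 4.1401e+5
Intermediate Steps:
Q(l) = 2*l
K = 53/428 (K = -53/(-428) = -53*(-1/428) = 53/428 ≈ 0.12383)
m(U) = 2*U*(53/428 + U) (m(U) = (U + 53/428)*(U + U) = (53/428 + U)*(2*U) = 2*U*(53/428 + U))
m(Q(24)) + 409389 = (2*24)*(53 + 428*(2*24))/214 + 409389 = (1/214)*48*(53 + 428*48) + 409389 = (1/214)*48*(53 + 20544) + 409389 = (1/214)*48*20597 + 409389 = 494328/107 + 409389 = 44298951/107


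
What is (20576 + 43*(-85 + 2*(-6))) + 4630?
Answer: 21035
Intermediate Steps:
(20576 + 43*(-85 + 2*(-6))) + 4630 = (20576 + 43*(-85 - 12)) + 4630 = (20576 + 43*(-97)) + 4630 = (20576 - 4171) + 4630 = 16405 + 4630 = 21035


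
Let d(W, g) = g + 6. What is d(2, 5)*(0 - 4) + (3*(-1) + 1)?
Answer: -46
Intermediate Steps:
d(W, g) = 6 + g
d(2, 5)*(0 - 4) + (3*(-1) + 1) = (6 + 5)*(0 - 4) + (3*(-1) + 1) = 11*(-4) + (-3 + 1) = -44 - 2 = -46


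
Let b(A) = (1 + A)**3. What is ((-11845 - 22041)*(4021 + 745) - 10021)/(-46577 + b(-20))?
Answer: 53836899/17812 ≈ 3022.5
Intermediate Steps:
((-11845 - 22041)*(4021 + 745) - 10021)/(-46577 + b(-20)) = ((-11845 - 22041)*(4021 + 745) - 10021)/(-46577 + (1 - 20)**3) = (-33886*4766 - 10021)/(-46577 + (-19)**3) = (-161500676 - 10021)/(-46577 - 6859) = -161510697/(-53436) = -161510697*(-1/53436) = 53836899/17812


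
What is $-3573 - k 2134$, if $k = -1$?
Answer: $-1439$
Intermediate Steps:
$-3573 - k 2134 = -3573 - \left(-1\right) 2134 = -3573 - -2134 = -3573 + 2134 = -1439$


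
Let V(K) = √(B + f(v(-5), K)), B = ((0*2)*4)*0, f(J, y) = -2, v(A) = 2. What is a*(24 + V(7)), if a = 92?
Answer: 2208 + 92*I*√2 ≈ 2208.0 + 130.11*I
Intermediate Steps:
B = 0 (B = (0*4)*0 = 0*0 = 0)
V(K) = I*√2 (V(K) = √(0 - 2) = √(-2) = I*√2)
a*(24 + V(7)) = 92*(24 + I*√2) = 2208 + 92*I*√2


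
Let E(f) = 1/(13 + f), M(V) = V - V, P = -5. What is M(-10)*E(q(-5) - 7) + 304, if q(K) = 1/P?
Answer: 304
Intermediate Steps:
M(V) = 0
q(K) = -⅕ (q(K) = 1/(-5) = -⅕)
M(-10)*E(q(-5) - 7) + 304 = 0/(13 + (-⅕ - 7)) + 304 = 0/(13 - 36/5) + 304 = 0/(29/5) + 304 = 0*(5/29) + 304 = 0 + 304 = 304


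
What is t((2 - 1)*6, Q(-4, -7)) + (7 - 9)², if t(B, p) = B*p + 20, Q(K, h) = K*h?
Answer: 192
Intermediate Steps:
t(B, p) = 20 + B*p
t((2 - 1)*6, Q(-4, -7)) + (7 - 9)² = (20 + ((2 - 1)*6)*(-4*(-7))) + (7 - 9)² = (20 + (1*6)*28) + (-2)² = (20 + 6*28) + 4 = (20 + 168) + 4 = 188 + 4 = 192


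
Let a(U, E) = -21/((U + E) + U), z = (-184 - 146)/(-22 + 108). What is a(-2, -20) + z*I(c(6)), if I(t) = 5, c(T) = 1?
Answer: -6299/344 ≈ -18.311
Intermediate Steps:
z = -165/43 (z = -330/86 = -330*1/86 = -165/43 ≈ -3.8372)
a(U, E) = -21/(E + 2*U) (a(U, E) = -21/((E + U) + U) = -21/(E + 2*U))
a(-2, -20) + z*I(c(6)) = -21/(-20 + 2*(-2)) - 165/43*5 = -21/(-20 - 4) - 825/43 = -21/(-24) - 825/43 = -21*(-1/24) - 825/43 = 7/8 - 825/43 = -6299/344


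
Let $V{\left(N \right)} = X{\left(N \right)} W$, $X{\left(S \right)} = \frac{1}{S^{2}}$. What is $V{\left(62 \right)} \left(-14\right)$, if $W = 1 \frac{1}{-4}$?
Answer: $\frac{7}{7688} \approx 0.00091051$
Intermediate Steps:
$X{\left(S \right)} = \frac{1}{S^{2}}$
$W = - \frac{1}{4}$ ($W = 1 \left(- \frac{1}{4}\right) = - \frac{1}{4} \approx -0.25$)
$V{\left(N \right)} = - \frac{1}{4 N^{2}}$ ($V{\left(N \right)} = \frac{1}{N^{2}} \left(- \frac{1}{4}\right) = - \frac{1}{4 N^{2}}$)
$V{\left(62 \right)} \left(-14\right) = - \frac{1}{4 \cdot 3844} \left(-14\right) = \left(- \frac{1}{4}\right) \frac{1}{3844} \left(-14\right) = \left(- \frac{1}{15376}\right) \left(-14\right) = \frac{7}{7688}$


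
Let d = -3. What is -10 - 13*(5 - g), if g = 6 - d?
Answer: 42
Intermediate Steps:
g = 9 (g = 6 - 1*(-3) = 6 + 3 = 9)
-10 - 13*(5 - g) = -10 - 13*(5 - 1*9) = -10 - 13*(5 - 9) = -10 - 13*(-4) = -10 + 52 = 42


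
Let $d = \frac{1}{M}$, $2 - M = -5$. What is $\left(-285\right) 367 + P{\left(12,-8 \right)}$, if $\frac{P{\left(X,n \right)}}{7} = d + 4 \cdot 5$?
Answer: $-104454$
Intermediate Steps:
$M = 7$ ($M = 2 - -5 = 2 + 5 = 7$)
$d = \frac{1}{7} \approx 0.14286$
$P{\left(X,n \right)} = 141$ ($P{\left(X,n \right)} = 7 \left(\frac{1}{7} + 4 \cdot 5\right) = 7 \left(\frac{1}{7} + 20\right) = 7 \cdot \frac{141}{7} = 141$)
$\left(-285\right) 367 + P{\left(12,-8 \right)} = \left(-285\right) 367 + 141 = -104595 + 141 = -104454$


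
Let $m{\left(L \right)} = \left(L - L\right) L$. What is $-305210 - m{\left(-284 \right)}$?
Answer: $-305210$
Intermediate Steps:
$m{\left(L \right)} = 0$ ($m{\left(L \right)} = 0 L = 0$)
$-305210 - m{\left(-284 \right)} = -305210 - 0 = -305210 + 0 = -305210$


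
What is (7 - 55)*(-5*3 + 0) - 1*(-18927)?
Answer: 19647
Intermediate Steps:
(7 - 55)*(-5*3 + 0) - 1*(-18927) = -48*(-15 + 0) + 18927 = -48*(-15) + 18927 = 720 + 18927 = 19647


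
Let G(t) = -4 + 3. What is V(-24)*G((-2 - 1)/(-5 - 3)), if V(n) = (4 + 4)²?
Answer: -64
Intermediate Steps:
G(t) = -1
V(n) = 64 (V(n) = 8² = 64)
V(-24)*G((-2 - 1)/(-5 - 3)) = 64*(-1) = -64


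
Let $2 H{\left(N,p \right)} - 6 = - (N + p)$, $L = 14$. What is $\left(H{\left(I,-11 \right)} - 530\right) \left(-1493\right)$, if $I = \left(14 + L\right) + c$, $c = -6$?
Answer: $\frac{1590045}{2} \approx 7.9502 \cdot 10^{5}$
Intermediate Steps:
$I = 22$ ($I = \left(14 + 14\right) - 6 = 28 - 6 = 22$)
$H{\left(N,p \right)} = 3 - \frac{N}{2} - \frac{p}{2}$ ($H{\left(N,p \right)} = 3 + \frac{\left(-1\right) \left(N + p\right)}{2} = 3 + \frac{- N - p}{2} = 3 - \left(\frac{N}{2} + \frac{p}{2}\right) = 3 - \frac{N}{2} - \frac{p}{2}$)
$\left(H{\left(I,-11 \right)} - 530\right) \left(-1493\right) = \left(\left(3 - 11 - - \frac{11}{2}\right) - 530\right) \left(-1493\right) = \left(\left(3 - 11 + \frac{11}{2}\right) - 530\right) \left(-1493\right) = \left(- \frac{5}{2} - 530\right) \left(-1493\right) = \left(- \frac{1065}{2}\right) \left(-1493\right) = \frac{1590045}{2}$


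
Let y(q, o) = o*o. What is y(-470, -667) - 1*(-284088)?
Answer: 728977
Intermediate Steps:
y(q, o) = o**2
y(-470, -667) - 1*(-284088) = (-667)**2 - 1*(-284088) = 444889 + 284088 = 728977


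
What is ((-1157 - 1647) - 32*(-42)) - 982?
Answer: -2442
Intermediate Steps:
((-1157 - 1647) - 32*(-42)) - 982 = (-2804 + 1344) - 982 = -1460 - 982 = -2442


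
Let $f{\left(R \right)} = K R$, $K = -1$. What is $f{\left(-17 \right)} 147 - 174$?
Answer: $2325$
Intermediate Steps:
$f{\left(R \right)} = - R$
$f{\left(-17 \right)} 147 - 174 = \left(-1\right) \left(-17\right) 147 - 174 = 17 \cdot 147 - 174 = 2499 - 174 = 2325$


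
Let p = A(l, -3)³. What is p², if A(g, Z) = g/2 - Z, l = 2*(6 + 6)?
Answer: 11390625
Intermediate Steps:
l = 24 (l = 2*12 = 24)
A(g, Z) = g/2 - Z (A(g, Z) = g*(½) - Z = g/2 - Z)
p = 3375 (p = ((½)*24 - 1*(-3))³ = (12 + 3)³ = 15³ = 3375)
p² = 3375² = 11390625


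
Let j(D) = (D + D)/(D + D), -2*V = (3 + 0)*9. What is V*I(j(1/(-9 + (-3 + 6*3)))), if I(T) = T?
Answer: -27/2 ≈ -13.500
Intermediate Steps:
V = -27/2 (V = -(3 + 0)*9/2 = -3*9/2 = -1/2*27 = -27/2 ≈ -13.500)
j(D) = 1 (j(D) = (2*D)/((2*D)) = (2*D)*(1/(2*D)) = 1)
V*I(j(1/(-9 + (-3 + 6*3)))) = -27/2*1 = -27/2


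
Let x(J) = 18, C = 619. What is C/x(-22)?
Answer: 619/18 ≈ 34.389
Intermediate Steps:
C/x(-22) = 619/18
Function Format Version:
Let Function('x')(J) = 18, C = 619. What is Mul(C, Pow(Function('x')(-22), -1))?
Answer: Rational(619, 18) ≈ 34.389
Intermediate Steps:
Mul(C, Pow(Function('x')(-22), -1)) = Mul(619, Pow(18, -1)) = Mul(619, Rational(1, 18)) = Rational(619, 18)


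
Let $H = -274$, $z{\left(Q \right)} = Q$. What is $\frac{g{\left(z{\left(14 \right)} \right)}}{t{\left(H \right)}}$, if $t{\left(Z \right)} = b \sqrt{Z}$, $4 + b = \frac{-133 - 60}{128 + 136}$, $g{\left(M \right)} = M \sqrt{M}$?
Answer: $\frac{3696 i \sqrt{959}}{171113} \approx 0.6689 i$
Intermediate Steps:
$g{\left(M \right)} = M^{\frac{3}{2}}$
$b = - \frac{1249}{264}$ ($b = -4 + \frac{-133 - 60}{128 + 136} = -4 - \frac{193}{264} = - \frac{1249}{264} \approx -4.7311$)
$t{\left(Z \right)} = - \frac{1249 \sqrt{Z}}{264}$
$\frac{g{\left(z{\left(14 \right)} \right)}}{t{\left(H \right)}} = \frac{14^{\frac{3}{2}}}{\left(- \frac{1249}{264}\right) \sqrt{-274}} = \frac{14 \sqrt{14}}{\left(- \frac{1249}{264}\right) i \sqrt{274}} = 14 \sqrt{14} \frac{132 i \sqrt{274}}{171113} = \frac{3696 i \sqrt{959}}{171113}$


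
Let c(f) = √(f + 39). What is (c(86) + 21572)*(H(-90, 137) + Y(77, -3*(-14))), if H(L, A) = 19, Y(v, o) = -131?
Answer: -2416064 - 560*√5 ≈ -2.4173e+6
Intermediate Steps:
c(f) = √(39 + f)
(c(86) + 21572)*(H(-90, 137) + Y(77, -3*(-14))) = (√(39 + 86) + 21572)*(19 - 131) = (√125 + 21572)*(-112) = (5*√5 + 21572)*(-112) = (21572 + 5*√5)*(-112) = -2416064 - 560*√5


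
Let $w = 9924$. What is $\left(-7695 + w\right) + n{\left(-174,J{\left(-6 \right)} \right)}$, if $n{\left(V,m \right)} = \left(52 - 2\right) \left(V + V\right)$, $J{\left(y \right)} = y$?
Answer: $-15171$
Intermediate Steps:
$n{\left(V,m \right)} = 100 V$ ($n{\left(V,m \right)} = 50 \cdot 2 V = 100 V$)
$\left(-7695 + w\right) + n{\left(-174,J{\left(-6 \right)} \right)} = \left(-7695 + 9924\right) + 100 \left(-174\right) = 2229 - 17400 = -15171$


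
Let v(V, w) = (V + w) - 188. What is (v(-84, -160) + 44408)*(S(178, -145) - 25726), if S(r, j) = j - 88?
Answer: -1141572984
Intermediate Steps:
S(r, j) = -88 + j
v(V, w) = -188 + V + w
(v(-84, -160) + 44408)*(S(178, -145) - 25726) = ((-188 - 84 - 160) + 44408)*((-88 - 145) - 25726) = (-432 + 44408)*(-233 - 25726) = 43976*(-25959) = -1141572984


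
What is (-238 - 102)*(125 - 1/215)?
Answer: -1827432/43 ≈ -42498.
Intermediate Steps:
(-238 - 102)*(125 - 1/215) = -340*(125 - 1*1/215) = -340*(125 - 1/215) = -340*26874/215 = -1827432/43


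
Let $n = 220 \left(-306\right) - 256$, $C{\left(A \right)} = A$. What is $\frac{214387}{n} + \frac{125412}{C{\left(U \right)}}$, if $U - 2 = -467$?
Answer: $- \frac{2858177089}{10474280} \approx -272.88$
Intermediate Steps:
$U = -465$ ($U = 2 - 467 = -465$)
$n = -67576$ ($n = -67320 - 256 = -67576$)
$\frac{214387}{n} + \frac{125412}{C{\left(U \right)}} = \frac{214387}{-67576} + \frac{125412}{-465} = 214387 \left(- \frac{1}{67576}\right) + 125412 \left(- \frac{1}{465}\right) = - \frac{214387}{67576} - \frac{41804}{155} = - \frac{2858177089}{10474280}$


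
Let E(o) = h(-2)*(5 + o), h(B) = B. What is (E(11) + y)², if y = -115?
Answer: 21609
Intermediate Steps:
E(o) = -10 - 2*o (E(o) = -2*(5 + o) = -10 - 2*o)
(E(11) + y)² = ((-10 - 2*11) - 115)² = ((-10 - 22) - 115)² = (-32 - 115)² = (-147)² = 21609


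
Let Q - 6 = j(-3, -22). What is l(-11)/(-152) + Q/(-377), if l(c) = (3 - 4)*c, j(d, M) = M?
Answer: -1715/57304 ≈ -0.029928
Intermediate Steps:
Q = -16 (Q = 6 - 22 = -16)
l(c) = -c
l(-11)/(-152) + Q/(-377) = -1*(-11)/(-152) - 16/(-377) = 11*(-1/152) - 16*(-1/377) = -11/152 + 16/377 = -1715/57304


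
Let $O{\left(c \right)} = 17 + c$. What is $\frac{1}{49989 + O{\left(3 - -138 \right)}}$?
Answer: $\frac{1}{50147} \approx 1.9941 \cdot 10^{-5}$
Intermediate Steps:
$\frac{1}{49989 + O{\left(3 - -138 \right)}} = \frac{1}{49989 + \left(17 + \left(3 - -138\right)\right)} = \frac{1}{49989 + \left(17 + \left(3 + 138\right)\right)} = \frac{1}{49989 + \left(17 + 141\right)} = \frac{1}{49989 + 158} = \frac{1}{50147}$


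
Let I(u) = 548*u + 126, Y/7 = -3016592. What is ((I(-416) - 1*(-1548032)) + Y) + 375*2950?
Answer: -18689704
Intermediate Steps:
Y = -21116144 (Y = 7*(-3016592) = -21116144)
I(u) = 126 + 548*u
((I(-416) - 1*(-1548032)) + Y) + 375*2950 = (((126 + 548*(-416)) - 1*(-1548032)) - 21116144) + 375*2950 = (((126 - 227968) + 1548032) - 21116144) + 1106250 = ((-227842 + 1548032) - 21116144) + 1106250 = (1320190 - 21116144) + 1106250 = -19795954 + 1106250 = -18689704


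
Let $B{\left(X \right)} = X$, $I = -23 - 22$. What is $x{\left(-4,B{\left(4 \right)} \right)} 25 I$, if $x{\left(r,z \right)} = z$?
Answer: $-4500$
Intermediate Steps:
$I = -45$
$x{\left(-4,B{\left(4 \right)} \right)} 25 I = 4 \cdot 25 \left(-45\right) = 100 \left(-45\right) = -4500$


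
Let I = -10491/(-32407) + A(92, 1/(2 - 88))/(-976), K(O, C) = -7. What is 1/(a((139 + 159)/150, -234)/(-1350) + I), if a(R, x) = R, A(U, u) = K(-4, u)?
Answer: 1601229870000/527488162841 ≈ 3.0356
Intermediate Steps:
A(U, u) = -7
I = 10466065/31629232 (I = -10491/(-32407) - 7/(-976) = -10491*(-1/32407) - 7*(-1/976) = 10491/32407 + 7/976 = 10466065/31629232 ≈ 0.33090)
1/(a((139 + 159)/150, -234)/(-1350) + I) = 1/(((139 + 159)/150)/(-1350) + 10466065/31629232) = 1/((298*(1/150))*(-1/1350) + 10466065/31629232) = 1/((149/75)*(-1/1350) + 10466065/31629232) = 1/(-149/101250 + 10466065/31629232) = 1/(527488162841/1601229870000) = 1601229870000/527488162841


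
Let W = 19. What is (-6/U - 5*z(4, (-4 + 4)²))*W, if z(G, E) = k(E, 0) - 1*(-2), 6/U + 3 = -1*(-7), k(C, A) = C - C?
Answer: -266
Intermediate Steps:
k(C, A) = 0
U = 3/2 (U = 6/(-3 - 1*(-7)) = 6/(-3 + 7) = 6/4 = 6*(¼) = 3/2 ≈ 1.5000)
z(G, E) = 2 (z(G, E) = 0 - 1*(-2) = 0 + 2 = 2)
(-6/U - 5*z(4, (-4 + 4)²))*W = (-6/3/2 - 5*2)*19 = (-6*⅔ - 10)*19 = (-4 - 10)*19 = -14*19 = -266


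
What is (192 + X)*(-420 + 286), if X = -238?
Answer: 6164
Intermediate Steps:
(192 + X)*(-420 + 286) = (192 - 238)*(-420 + 286) = -46*(-134) = 6164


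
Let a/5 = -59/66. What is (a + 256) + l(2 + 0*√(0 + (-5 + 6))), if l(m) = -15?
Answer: 15611/66 ≈ 236.53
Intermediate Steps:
a = -295/66 (a = 5*(-59/66) = -295/66 ≈ -4.4697)
(a + 256) + l(2 + 0*√(0 + (-5 + 6))) = (-295/66 + 256) - 15 = 16601/66 - 15 = 15611/66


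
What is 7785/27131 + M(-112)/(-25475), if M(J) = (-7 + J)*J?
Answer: -163279093/691162225 ≈ -0.23624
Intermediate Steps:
M(J) = J*(-7 + J)
7785/27131 + M(-112)/(-25475) = 7785/27131 - 112*(-7 - 112)/(-25475) = 7785*(1/27131) - 112*(-119)*(-1/25475) = 7785/27131 + 13328*(-1/25475) = 7785/27131 - 13328/25475 = -163279093/691162225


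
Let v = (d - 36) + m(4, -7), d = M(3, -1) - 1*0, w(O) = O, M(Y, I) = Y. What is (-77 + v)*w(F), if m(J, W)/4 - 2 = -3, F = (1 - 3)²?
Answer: -456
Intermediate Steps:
F = 4 (F = (-2)² = 4)
m(J, W) = -4 (m(J, W) = 8 + 4*(-3) = 8 - 12 = -4)
d = 3 (d = 3 - 1*0 = 3 + 0 = 3)
v = -37 (v = (3 - 36) - 4 = -33 - 4 = -37)
(-77 + v)*w(F) = (-77 - 37)*4 = -114*4 = -456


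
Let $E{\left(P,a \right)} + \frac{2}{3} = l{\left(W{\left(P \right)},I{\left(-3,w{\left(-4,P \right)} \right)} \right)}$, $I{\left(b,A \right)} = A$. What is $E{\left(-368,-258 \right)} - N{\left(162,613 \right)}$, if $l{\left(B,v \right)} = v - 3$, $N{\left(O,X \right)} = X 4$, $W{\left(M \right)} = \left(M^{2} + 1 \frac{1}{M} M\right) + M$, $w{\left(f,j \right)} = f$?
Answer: $- \frac{7379}{3} \approx -2459.7$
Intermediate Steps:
$W{\left(M \right)} = 1 + M + M^{2}$ ($W{\left(M \right)} = \left(M^{2} + \frac{M}{M}\right) + M = \left(M^{2} + 1\right) + M = \left(1 + M^{2}\right) + M = 1 + M + M^{2}$)
$N{\left(O,X \right)} = 4 X$
$l{\left(B,v \right)} = -3 + v$
$E{\left(P,a \right)} = - \frac{23}{3}$ ($E{\left(P,a \right)} = - \frac{2}{3} - 7 = - \frac{23}{3}$)
$E{\left(-368,-258 \right)} - N{\left(162,613 \right)} = - \frac{23}{3} - 4 \cdot 613 = - \frac{23}{3} - 2452 = - \frac{7379}{3}$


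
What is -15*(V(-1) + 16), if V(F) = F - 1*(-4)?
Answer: -285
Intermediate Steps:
V(F) = 4 + F (V(F) = F + 4 = 4 + F)
-15*(V(-1) + 16) = -15*((4 - 1) + 16) = -15*(3 + 16) = -15*19 = -285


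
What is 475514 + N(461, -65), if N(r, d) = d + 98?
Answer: 475547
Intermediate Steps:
N(r, d) = 98 + d
475514 + N(461, -65) = 475514 + (98 - 65) = 475514 + 33 = 475547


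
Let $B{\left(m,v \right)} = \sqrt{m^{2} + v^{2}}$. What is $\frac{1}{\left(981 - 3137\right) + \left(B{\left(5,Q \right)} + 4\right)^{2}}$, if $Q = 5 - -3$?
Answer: $- \frac{2051}{4200905} - \frac{8 \sqrt{89}}{4200905} \approx -0.00050619$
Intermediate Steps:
$Q = 8$ ($Q = 5 + 3 = 8$)
$\frac{1}{\left(981 - 3137\right) + \left(B{\left(5,Q \right)} + 4\right)^{2}} = \frac{1}{\left(981 - 3137\right) + \left(\sqrt{5^{2} + 8^{2}} + 4\right)^{2}} = \frac{1}{\left(981 - 3137\right) + \left(\sqrt{25 + 64} + 4\right)^{2}} = \frac{1}{-2156 + \left(\sqrt{89} + 4\right)^{2}} = \frac{1}{-2156 + \left(4 + \sqrt{89}\right)^{2}}$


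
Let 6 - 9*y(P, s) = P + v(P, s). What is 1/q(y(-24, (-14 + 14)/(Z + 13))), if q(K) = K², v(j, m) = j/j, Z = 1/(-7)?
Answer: 81/841 ≈ 0.096314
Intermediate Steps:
Z = -⅐ (Z = 1*(-⅐) = -⅐ ≈ -0.14286)
v(j, m) = 1
y(P, s) = 5/9 - P/9 (y(P, s) = ⅔ - (P + 1)/9 = ⅔ - (1 + P)/9 = ⅔ + (-⅑ - P/9) = 5/9 - P/9)
1/q(y(-24, (-14 + 14)/(Z + 13))) = 1/((5/9 - ⅑*(-24))²) = 1/((5/9 + 8/3)²) = 1/((29/9)²) = 1/(841/81) = 81/841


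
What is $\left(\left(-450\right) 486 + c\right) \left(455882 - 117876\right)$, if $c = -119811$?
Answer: $-114418749066$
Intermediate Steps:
$\left(\left(-450\right) 486 + c\right) \left(455882 - 117876\right) = \left(\left(-450\right) 486 - 119811\right) \left(455882 - 117876\right) = \left(-218700 - 119811\right) 338006 = \left(-338511\right) 338006 = -114418749066$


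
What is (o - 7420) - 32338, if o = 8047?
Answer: -31711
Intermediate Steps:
(o - 7420) - 32338 = (8047 - 7420) - 32338 = 627 - 32338 = -31711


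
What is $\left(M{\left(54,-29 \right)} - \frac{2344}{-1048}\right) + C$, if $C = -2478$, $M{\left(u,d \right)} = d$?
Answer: $- \frac{328124}{131} \approx -2504.8$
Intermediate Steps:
$\left(M{\left(54,-29 \right)} - \frac{2344}{-1048}\right) + C = \left(-29 - \frac{2344}{-1048}\right) - 2478 = \left(-29 - - \frac{293}{131}\right) - 2478 = \left(-29 + \frac{293}{131}\right) - 2478 = - \frac{3506}{131} - 2478 = - \frac{328124}{131}$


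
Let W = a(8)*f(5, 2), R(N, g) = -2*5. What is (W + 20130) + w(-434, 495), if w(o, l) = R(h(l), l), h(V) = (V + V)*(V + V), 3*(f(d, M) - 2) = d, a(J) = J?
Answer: 60448/3 ≈ 20149.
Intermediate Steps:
f(d, M) = 2 + d/3
h(V) = 4*V**2 (h(V) = (2*V)*(2*V) = 4*V**2)
R(N, g) = -10
w(o, l) = -10
W = 88/3 (W = 8*(2 + (1/3)*5) = 8*(2 + 5/3) = 8*(11/3) = 88/3 ≈ 29.333)
(W + 20130) + w(-434, 495) = (88/3 + 20130) - 10 = 60478/3 - 10 = 60448/3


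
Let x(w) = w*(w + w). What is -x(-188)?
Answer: -70688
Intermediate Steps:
x(w) = 2*w² (x(w) = w*(2*w) = 2*w²)
-x(-188) = -2*(-188)² = -2*35344 = -1*70688 = -70688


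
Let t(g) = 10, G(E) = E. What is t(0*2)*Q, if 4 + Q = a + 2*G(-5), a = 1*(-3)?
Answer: -170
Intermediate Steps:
a = -3
Q = -17 (Q = -4 + (-3 + 2*(-5)) = -4 + (-3 - 10) = -4 - 13 = -17)
t(0*2)*Q = 10*(-17) = -170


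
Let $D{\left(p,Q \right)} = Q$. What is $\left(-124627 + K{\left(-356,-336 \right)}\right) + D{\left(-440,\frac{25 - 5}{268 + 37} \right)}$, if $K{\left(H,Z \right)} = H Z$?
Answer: $- \frac{305667}{61} \approx -5010.9$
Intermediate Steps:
$\left(-124627 + K{\left(-356,-336 \right)}\right) + D{\left(-440,\frac{25 - 5}{268 + 37} \right)} = \left(-124627 - -119616\right) + \frac{25 - 5}{268 + 37} = \left(-124627 + 119616\right) + \frac{20}{305} = -5011 + 20 \cdot \frac{1}{305} = -5011 + \frac{4}{61} = - \frac{305667}{61}$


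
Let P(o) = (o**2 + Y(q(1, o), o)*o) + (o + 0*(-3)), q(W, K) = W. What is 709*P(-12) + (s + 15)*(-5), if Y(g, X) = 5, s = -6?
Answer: 51003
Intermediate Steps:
P(o) = o**2 + 6*o (P(o) = (o**2 + 5*o) + (o + 0*(-3)) = (o**2 + 5*o) + (o + 0) = (o**2 + 5*o) + o = o**2 + 6*o)
709*P(-12) + (s + 15)*(-5) = 709*(-12*(6 - 12)) + (-6 + 15)*(-5) = 709*(-12*(-6)) + 9*(-5) = 709*72 - 45 = 51048 - 45 = 51003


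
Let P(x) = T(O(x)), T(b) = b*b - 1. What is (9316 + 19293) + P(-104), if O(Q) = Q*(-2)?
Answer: 71872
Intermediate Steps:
O(Q) = -2*Q
T(b) = -1 + b² (T(b) = b² - 1 = -1 + b²)
P(x) = -1 + 4*x² (P(x) = -1 + (-2*x)² = -1 + 4*x²)
(9316 + 19293) + P(-104) = (9316 + 19293) + (-1 + 4*(-104)²) = 28609 + (-1 + 4*10816) = 28609 + (-1 + 43264) = 28609 + 43263 = 71872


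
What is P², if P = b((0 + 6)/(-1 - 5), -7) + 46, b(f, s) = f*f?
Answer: 2209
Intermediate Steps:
b(f, s) = f²
P = 47 (P = ((0 + 6)/(-1 - 5))² + 46 = (6/(-6))² + 46 = (6*(-⅙))² + 46 = (-1)² + 46 = 1 + 46 = 47)
P² = 47² = 2209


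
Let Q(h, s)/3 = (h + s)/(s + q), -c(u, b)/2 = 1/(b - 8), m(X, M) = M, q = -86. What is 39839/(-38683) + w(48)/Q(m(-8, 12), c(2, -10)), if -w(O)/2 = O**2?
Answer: 45925066573/4216447 ≈ 10892.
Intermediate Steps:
c(u, b) = -2/(-8 + b) (c(u, b) = -2/(b - 8) = -2/(-8 + b))
Q(h, s) = 3*(h + s)/(-86 + s) (Q(h, s) = 3*((h + s)/(s - 86)) = 3*((h + s)/(-86 + s)) = 3*(h + s)/(-86 + s))
w(O) = -2*O**2
39839/(-38683) + w(48)/Q(m(-8, 12), c(2, -10)) = 39839/(-38683) + (-2*48**2)/((3*(12 - 2/(-8 - 10))/(-86 - 2/(-8 - 10)))) = 39839*(-1/38683) + (-2*2304)/((3*(12 - 2/(-18))/(-86 - 2/(-18)))) = -39839/38683 - 4608*(-86 - 2*(-1/18))/(3*(12 - 2*(-1/18))) = -39839/38683 - 4608*(-86 + 1/9)/(3*(12 + 1/9)) = -39839/38683 - 4608/(3*(109/9)/(-773/9)) = -39839/38683 - 4608/(3*(-9/773)*(109/9)) = -39839/38683 - 4608/(-327/773) = -39839/38683 - 4608*(-773/327) = -39839/38683 + 1187328/109 = 45925066573/4216447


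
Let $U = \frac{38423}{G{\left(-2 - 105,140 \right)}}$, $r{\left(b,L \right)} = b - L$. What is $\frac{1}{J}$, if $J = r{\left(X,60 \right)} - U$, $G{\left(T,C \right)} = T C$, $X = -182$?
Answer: $- \frac{2140}{512391} \approx -0.0041765$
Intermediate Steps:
$G{\left(T,C \right)} = C T$
$U = - \frac{5489}{2140}$ ($U = \frac{38423}{140 \left(-2 - 105\right)} = \frac{38423}{140 \left(-107\right)} = \frac{38423}{-14980} = 38423 \left(- \frac{1}{14980}\right) = - \frac{5489}{2140} \approx -2.565$)
$J = - \frac{512391}{2140}$ ($J = \left(-182 - 60\right) - - \frac{5489}{2140} = \left(-182 - 60\right) + \frac{5489}{2140} = -242 + \frac{5489}{2140} = - \frac{512391}{2140} \approx -239.44$)
$\frac{1}{J} = \frac{1}{- \frac{512391}{2140}} = - \frac{2140}{512391}$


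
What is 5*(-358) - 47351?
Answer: -49141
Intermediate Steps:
5*(-358) - 47351 = -1790 - 47351 = -49141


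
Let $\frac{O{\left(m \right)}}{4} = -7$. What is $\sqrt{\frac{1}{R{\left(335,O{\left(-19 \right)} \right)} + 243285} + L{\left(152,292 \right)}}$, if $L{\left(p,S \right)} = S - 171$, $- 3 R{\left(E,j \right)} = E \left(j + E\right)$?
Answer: $\frac{\sqrt{47570128233130}}{627010} \approx 11.0$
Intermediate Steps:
$O{\left(m \right)} = -28$ ($O{\left(m \right)} = 4 \left(-7\right) = -28$)
$R{\left(E,j \right)} = - \frac{E \left(E + j\right)}{3}$ ($R{\left(E,j \right)} = - \frac{E \left(j + E\right)}{3} = - \frac{E \left(E + j\right)}{3}$)
$L{\left(p,S \right)} = -171 + S$
$\sqrt{\frac{1}{R{\left(335,O{\left(-19 \right)} \right)} + 243285} + L{\left(152,292 \right)}} = \sqrt{\frac{1}{\left(- \frac{1}{3}\right) 335 \left(335 - 28\right) + 243285} + \left(-171 + 292\right)} = \sqrt{\frac{1}{\left(- \frac{1}{3}\right) 335 \cdot 307 + 243285} + 121} = \sqrt{\frac{1}{- \frac{102845}{3} + 243285} + 121} = \sqrt{\frac{1}{\frac{627010}{3}} + 121} = \sqrt{\frac{3}{627010} + 121} = \sqrt{\frac{75868213}{627010}} = \frac{\sqrt{47570128233130}}{627010}$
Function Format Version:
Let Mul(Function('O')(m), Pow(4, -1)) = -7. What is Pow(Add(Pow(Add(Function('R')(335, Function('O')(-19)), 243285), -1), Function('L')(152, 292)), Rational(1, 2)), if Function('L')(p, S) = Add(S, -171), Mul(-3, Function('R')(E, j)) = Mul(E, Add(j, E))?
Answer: Mul(Rational(1, 627010), Pow(47570128233130, Rational(1, 2))) ≈ 11.000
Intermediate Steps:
Function('O')(m) = -28 (Function('O')(m) = Mul(4, -7) = -28)
Function('R')(E, j) = Mul(Rational(-1, 3), E, Add(E, j)) (Function('R')(E, j) = Mul(Rational(-1, 3), Mul(E, Add(j, E))) = Mul(Rational(-1, 3), Mul(E, Add(E, j))) = Mul(Rational(-1, 3), E, Add(E, j)))
Function('L')(p, S) = Add(-171, S)
Pow(Add(Pow(Add(Function('R')(335, Function('O')(-19)), 243285), -1), Function('L')(152, 292)), Rational(1, 2)) = Pow(Add(Pow(Add(Mul(Rational(-1, 3), 335, Add(335, -28)), 243285), -1), Add(-171, 292)), Rational(1, 2)) = Pow(Add(Pow(Add(Mul(Rational(-1, 3), 335, 307), 243285), -1), 121), Rational(1, 2)) = Pow(Add(Pow(Add(Rational(-102845, 3), 243285), -1), 121), Rational(1, 2)) = Pow(Add(Pow(Rational(627010, 3), -1), 121), Rational(1, 2)) = Pow(Add(Rational(3, 627010), 121), Rational(1, 2)) = Pow(Rational(75868213, 627010), Rational(1, 2)) = Mul(Rational(1, 627010), Pow(47570128233130, Rational(1, 2)))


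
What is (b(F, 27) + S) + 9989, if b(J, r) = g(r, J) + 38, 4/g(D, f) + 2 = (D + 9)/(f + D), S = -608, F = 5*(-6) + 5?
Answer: 37677/4 ≈ 9419.3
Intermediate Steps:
F = -25 (F = -30 + 5 = -25)
g(D, f) = 4/(-2 + (9 + D)/(D + f)) (g(D, f) = 4/(-2 + (D + 9)/(f + D)) = 4/(-2 + (9 + D)/(D + f)))
b(J, r) = 38 + 4*(-J - r)/(-9 + r + 2*J) (b(J, r) = 4*(-r - J)/(-9 + r + 2*J) + 38 = 4*(-J - r)/(-9 + r + 2*J) + 38 = 38 + 4*(-J - r)/(-9 + r + 2*J))
(b(F, 27) + S) + 9989 = (2*(-171 + 17*27 + 36*(-25))/(-9 + 27 + 2*(-25)) - 608) + 9989 = (2*(-171 + 459 - 900)/(-9 + 27 - 50) - 608) + 9989 = (2*(-612)/(-32) - 608) + 9989 = (2*(-1/32)*(-612) - 608) + 9989 = (153/4 - 608) + 9989 = -2279/4 + 9989 = 37677/4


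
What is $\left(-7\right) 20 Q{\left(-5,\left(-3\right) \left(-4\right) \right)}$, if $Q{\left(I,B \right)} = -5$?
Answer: $700$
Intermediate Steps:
$\left(-7\right) 20 Q{\left(-5,\left(-3\right) \left(-4\right) \right)} = \left(-7\right) 20 \left(-5\right) = \left(-140\right) \left(-5\right) = 700$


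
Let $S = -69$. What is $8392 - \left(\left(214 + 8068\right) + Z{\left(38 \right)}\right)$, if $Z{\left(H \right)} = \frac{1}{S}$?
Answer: $\frac{7591}{69} \approx 110.01$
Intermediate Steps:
$Z{\left(H \right)} = - \frac{1}{69}$ ($Z{\left(H \right)} = \frac{1}{-69} = - \frac{1}{69}$)
$8392 - \left(\left(214 + 8068\right) + Z{\left(38 \right)}\right) = 8392 - \left(\left(214 + 8068\right) - \frac{1}{69}\right) = 8392 - \left(8282 - \frac{1}{69}\right) = 8392 - \frac{571457}{69} = \frac{7591}{69}$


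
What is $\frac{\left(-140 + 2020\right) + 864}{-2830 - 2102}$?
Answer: $- \frac{686}{1233} \approx -0.55637$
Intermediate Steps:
$\frac{\left(-140 + 2020\right) + 864}{-2830 - 2102} = \frac{1880 + 864}{-4932} = 2744 \left(- \frac{1}{4932}\right) = - \frac{686}{1233}$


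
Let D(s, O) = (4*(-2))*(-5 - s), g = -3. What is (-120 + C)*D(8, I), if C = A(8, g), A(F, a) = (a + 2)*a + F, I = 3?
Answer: -11336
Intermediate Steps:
D(s, O) = 40 + 8*s (D(s, O) = -8*(-5 - s) = 40 + 8*s)
A(F, a) = F + a*(2 + a) (A(F, a) = (2 + a)*a + F = a*(2 + a) + F = F + a*(2 + a))
C = 11 (C = 8 + (-3)**2 + 2*(-3) = 8 + 9 - 6 = 11)
(-120 + C)*D(8, I) = (-120 + 11)*(40 + 8*8) = -109*(40 + 64) = -109*104 = -11336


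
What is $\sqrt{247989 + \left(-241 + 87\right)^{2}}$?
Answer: $7 \sqrt{5545} \approx 521.25$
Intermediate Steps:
$\sqrt{247989 + \left(-241 + 87\right)^{2}} = \sqrt{247989 + \left(-154\right)^{2}} = \sqrt{247989 + 23716} = \sqrt{271705} = 7 \sqrt{5545}$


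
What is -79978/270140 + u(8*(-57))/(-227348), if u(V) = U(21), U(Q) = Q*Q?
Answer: -4575492521/15353947180 ≈ -0.29800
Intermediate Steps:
U(Q) = Q²
u(V) = 441 (u(V) = 21² = 441)
-79978/270140 + u(8*(-57))/(-227348) = -79978/270140 + 441/(-227348) = -79978*1/270140 + 441*(-1/227348) = -39989/135070 - 441/227348 = -4575492521/15353947180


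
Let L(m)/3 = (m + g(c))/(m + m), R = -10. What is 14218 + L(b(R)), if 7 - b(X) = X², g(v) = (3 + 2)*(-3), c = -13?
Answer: 440812/31 ≈ 14220.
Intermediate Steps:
g(v) = -15 (g(v) = 5*(-3) = -15)
b(X) = 7 - X²
L(m) = 3*(-15 + m)/(2*m) (L(m) = 3*((m - 15)/(m + m)) = 3*((-15 + m)/((2*m))) = 3*((-15 + m)*(1/(2*m))) = 3*((-15 + m)/(2*m)) = 3*(-15 + m)/(2*m))
14218 + L(b(R)) = 14218 + 3*(-15 + (7 - 1*(-10)²))/(2*(7 - 1*(-10)²)) = 14218 + 3*(-15 + (7 - 1*100))/(2*(7 - 1*100)) = 14218 + 3*(-15 + (7 - 100))/(2*(7 - 100)) = 14218 + (3/2)*(-15 - 93)/(-93) = 14218 + (3/2)*(-1/93)*(-108) = 14218 + 54/31 = 440812/31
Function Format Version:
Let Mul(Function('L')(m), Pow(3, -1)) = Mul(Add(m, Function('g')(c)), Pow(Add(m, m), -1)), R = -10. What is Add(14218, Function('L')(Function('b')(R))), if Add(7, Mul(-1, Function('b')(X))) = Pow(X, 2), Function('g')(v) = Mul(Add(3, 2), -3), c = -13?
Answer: Rational(440812, 31) ≈ 14220.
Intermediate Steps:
Function('g')(v) = -15 (Function('g')(v) = Mul(5, -3) = -15)
Function('b')(X) = Add(7, Mul(-1, Pow(X, 2)))
Function('L')(m) = Mul(Rational(3, 2), Pow(m, -1), Add(-15, m)) (Function('L')(m) = Mul(3, Mul(Add(m, -15), Pow(Add(m, m), -1))) = Mul(3, Mul(Add(-15, m), Pow(Mul(2, m), -1))) = Mul(3, Mul(Add(-15, m), Mul(Rational(1, 2), Pow(m, -1)))) = Mul(3, Mul(Rational(1, 2), Pow(m, -1), Add(-15, m))) = Mul(Rational(3, 2), Pow(m, -1), Add(-15, m)))
Add(14218, Function('L')(Function('b')(R))) = Add(14218, Mul(Rational(3, 2), Pow(Add(7, Mul(-1, Pow(-10, 2))), -1), Add(-15, Add(7, Mul(-1, Pow(-10, 2)))))) = Add(14218, Mul(Rational(3, 2), Pow(Add(7, Mul(-1, 100)), -1), Add(-15, Add(7, Mul(-1, 100))))) = Add(14218, Mul(Rational(3, 2), Pow(Add(7, -100), -1), Add(-15, Add(7, -100)))) = Add(14218, Mul(Rational(3, 2), Pow(-93, -1), Add(-15, -93))) = Add(14218, Mul(Rational(3, 2), Rational(-1, 93), -108)) = Add(14218, Rational(54, 31)) = Rational(440812, 31)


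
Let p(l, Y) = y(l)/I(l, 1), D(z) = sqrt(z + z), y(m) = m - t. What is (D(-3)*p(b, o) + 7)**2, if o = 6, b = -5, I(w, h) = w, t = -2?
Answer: 1171/25 + 42*I*sqrt(6)/5 ≈ 46.84 + 20.576*I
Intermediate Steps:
y(m) = 2 + m (y(m) = m - 1*(-2) = m + 2 = 2 + m)
D(z) = sqrt(2)*sqrt(z) (D(z) = sqrt(2*z) = sqrt(2)*sqrt(z))
p(l, Y) = (2 + l)/l
(D(-3)*p(b, o) + 7)**2 = ((sqrt(2)*sqrt(-3))*((2 - 5)/(-5)) + 7)**2 = ((sqrt(2)*(I*sqrt(3)))*(-1/5*(-3)) + 7)**2 = ((I*sqrt(6))*(3/5) + 7)**2 = (3*I*sqrt(6)/5 + 7)**2 = (7 + 3*I*sqrt(6)/5)**2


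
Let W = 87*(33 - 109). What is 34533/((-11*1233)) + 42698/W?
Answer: -44858065/4982142 ≈ -9.0038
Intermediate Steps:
W = -6612 (W = 87*(-76) = -6612)
34533/((-11*1233)) + 42698/W = 34533/((-11*1233)) + 42698/(-6612) = 34533/(-13563) + 42698*(-1/6612) = 34533*(-1/13563) - 21349/3306 = -3837/1507 - 21349/3306 = -44858065/4982142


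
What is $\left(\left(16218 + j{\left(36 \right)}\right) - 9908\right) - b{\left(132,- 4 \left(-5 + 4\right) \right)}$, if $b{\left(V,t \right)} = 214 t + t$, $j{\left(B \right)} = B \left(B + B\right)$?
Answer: $8042$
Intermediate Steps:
$j{\left(B \right)} = 2 B^{2}$ ($j{\left(B \right)} = B 2 B = 2 B^{2}$)
$b{\left(V,t \right)} = 215 t$
$\left(\left(16218 + j{\left(36 \right)}\right) - 9908\right) - b{\left(132,- 4 \left(-5 + 4\right) \right)} = \left(\left(16218 + 2 \cdot 36^{2}\right) - 9908\right) - 215 \left(- 4 \left(-5 + 4\right)\right) = \left(\left(16218 + 2 \cdot 1296\right) - 9908\right) - 215 \left(\left(-4\right) \left(-1\right)\right) = \left(\left(16218 + 2592\right) - 9908\right) - 215 \cdot 4 = \left(18810 - 9908\right) - 860 = 8902 - 860 = 8042$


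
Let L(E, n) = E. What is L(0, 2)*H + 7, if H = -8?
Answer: 7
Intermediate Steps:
L(0, 2)*H + 7 = 0*(-8) + 7 = 0 + 7 = 7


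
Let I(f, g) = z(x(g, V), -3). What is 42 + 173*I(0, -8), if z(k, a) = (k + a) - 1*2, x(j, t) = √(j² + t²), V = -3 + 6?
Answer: -823 + 173*√73 ≈ 655.11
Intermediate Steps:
V = 3
z(k, a) = -2 + a + k (z(k, a) = (a + k) - 2 = -2 + a + k)
I(f, g) = -5 + √(9 + g²) (I(f, g) = -2 - 3 + √(g² + 3²) = -2 - 3 + √(g² + 9) = -2 - 3 + √(9 + g²) = -5 + √(9 + g²))
42 + 173*I(0, -8) = 42 + 173*(-5 + √(9 + (-8)²)) = 42 + 173*(-5 + √(9 + 64)) = 42 + 173*(-5 + √73) = 42 + (-865 + 173*√73) = -823 + 173*√73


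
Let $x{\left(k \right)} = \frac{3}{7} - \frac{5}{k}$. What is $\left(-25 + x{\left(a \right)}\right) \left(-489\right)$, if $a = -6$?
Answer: $\frac{162511}{14} \approx 11608.0$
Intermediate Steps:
$x{\left(k \right)} = \frac{3}{7} - \frac{5}{k}$ ($x{\left(k \right)} = 3 \cdot \frac{1}{7} - \frac{5}{k} = \frac{3}{7} - \frac{5}{k}$)
$\left(-25 + x{\left(a \right)}\right) \left(-489\right) = \left(-25 - \left(- \frac{3}{7} + \frac{5}{-6}\right)\right) \left(-489\right) = \left(-25 + \left(\frac{3}{7} - - \frac{5}{6}\right)\right) \left(-489\right) = \left(-25 + \left(\frac{3}{7} + \frac{5}{6}\right)\right) \left(-489\right) = \left(-25 + \frac{53}{42}\right) \left(-489\right) = \left(- \frac{997}{42}\right) \left(-489\right) = \frac{162511}{14}$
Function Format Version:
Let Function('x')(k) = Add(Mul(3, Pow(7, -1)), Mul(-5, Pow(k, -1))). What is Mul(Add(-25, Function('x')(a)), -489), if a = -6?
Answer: Rational(162511, 14) ≈ 11608.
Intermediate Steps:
Function('x')(k) = Add(Rational(3, 7), Mul(-5, Pow(k, -1))) (Function('x')(k) = Add(Mul(3, Rational(1, 7)), Mul(-5, Pow(k, -1))) = Add(Rational(3, 7), Mul(-5, Pow(k, -1))))
Mul(Add(-25, Function('x')(a)), -489) = Mul(Add(-25, Add(Rational(3, 7), Mul(-5, Pow(-6, -1)))), -489) = Mul(Add(-25, Add(Rational(3, 7), Mul(-5, Rational(-1, 6)))), -489) = Mul(Add(-25, Add(Rational(3, 7), Rational(5, 6))), -489) = Mul(Add(-25, Rational(53, 42)), -489) = Mul(Rational(-997, 42), -489) = Rational(162511, 14)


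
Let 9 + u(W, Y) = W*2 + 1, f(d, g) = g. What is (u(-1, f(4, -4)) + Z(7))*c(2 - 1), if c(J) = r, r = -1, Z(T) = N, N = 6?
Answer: 4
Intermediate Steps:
Z(T) = 6
c(J) = -1
u(W, Y) = -8 + 2*W (u(W, Y) = -9 + (W*2 + 1) = -9 + (2*W + 1) = -9 + (1 + 2*W) = -8 + 2*W)
(u(-1, f(4, -4)) + Z(7))*c(2 - 1) = ((-8 + 2*(-1)) + 6)*(-1) = ((-8 - 2) + 6)*(-1) = (-10 + 6)*(-1) = -4*(-1) = 4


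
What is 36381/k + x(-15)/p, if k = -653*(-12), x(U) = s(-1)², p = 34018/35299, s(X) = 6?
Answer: 1865885927/44427508 ≈ 41.998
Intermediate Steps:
p = 34018/35299 (p = 34018*(1/35299) = 34018/35299 ≈ 0.96371)
x(U) = 36 (x(U) = 6² = 36)
k = 7836
36381/k + x(-15)/p = 36381/7836 + 36/(34018/35299) = 36381*(1/7836) + 36*(35299/34018) = 12127/2612 + 635382/17009 = 1865885927/44427508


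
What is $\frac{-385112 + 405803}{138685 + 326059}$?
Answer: $\frac{20691}{464744} \approx 0.044521$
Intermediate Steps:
$\frac{-385112 + 405803}{138685 + 326059} = \frac{20691}{464744}$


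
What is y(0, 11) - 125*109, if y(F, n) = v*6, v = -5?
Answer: -13655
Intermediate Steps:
y(F, n) = -30 (y(F, n) = -5*6 = -30)
y(0, 11) - 125*109 = -30 - 125*109 = -30 - 13625 = -13655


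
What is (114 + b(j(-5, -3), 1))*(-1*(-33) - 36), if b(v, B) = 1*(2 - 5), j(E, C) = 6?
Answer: -333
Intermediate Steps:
b(v, B) = -3 (b(v, B) = 1*(-3) = -3)
(114 + b(j(-5, -3), 1))*(-1*(-33) - 36) = (114 - 3)*(-1*(-33) - 36) = 111*(33 - 36) = 111*(-3) = -333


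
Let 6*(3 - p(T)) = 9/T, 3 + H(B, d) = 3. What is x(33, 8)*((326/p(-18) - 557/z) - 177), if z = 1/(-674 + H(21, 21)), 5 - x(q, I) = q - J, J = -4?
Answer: -444410528/37 ≈ -1.2011e+7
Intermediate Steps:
x(q, I) = 1 - q (x(q, I) = 5 - (q - 1*(-4)) = 5 - (q + 4) = 5 - (4 + q) = 5 + (-4 - q) = 1 - q)
H(B, d) = 0 (H(B, d) = -3 + 3 = 0)
z = -1/674 (z = 1/(-674 + 0) = 1/(-674) = -1/674 ≈ -0.0014837)
p(T) = 3 - 3/(2*T)
x(33, 8)*((326/p(-18) - 557/z) - 177) = (1 - 1*33)*((326/(3 - 3/2/(-18)) - 557/(-1/674)) - 177) = (1 - 33)*((326/(3 - 3/2*(-1/18)) - 557*(-674)) - 177) = -32*((326/(3 + 1/12) + 375418) - 177) = -32*((326/(37/12) + 375418) - 177) = -32*((326*(12/37) + 375418) - 177) = -32*((3912/37 + 375418) - 177) = -32*(13894378/37 - 177) = -32*13887829/37 = -444410528/37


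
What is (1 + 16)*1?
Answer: 17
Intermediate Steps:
(1 + 16)*1 = 17*1 = 17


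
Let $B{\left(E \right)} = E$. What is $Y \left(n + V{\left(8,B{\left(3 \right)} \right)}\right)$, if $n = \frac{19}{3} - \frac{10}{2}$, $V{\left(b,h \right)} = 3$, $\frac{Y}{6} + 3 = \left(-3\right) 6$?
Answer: $-546$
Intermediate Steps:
$Y = -126$ ($Y = -18 + 6 \left(\left(-3\right) 6\right) = -18 + 6 \left(-18\right) = -18 - 108 = -126$)
$n = \frac{4}{3}$ ($n = 19 \cdot \frac{1}{3} - 5 = \frac{19}{3} - 5 = \frac{4}{3} \approx 1.3333$)
$Y \left(n + V{\left(8,B{\left(3 \right)} \right)}\right) = - 126 \left(\frac{4}{3} + 3\right) = \left(-126\right) \frac{13}{3} = -546$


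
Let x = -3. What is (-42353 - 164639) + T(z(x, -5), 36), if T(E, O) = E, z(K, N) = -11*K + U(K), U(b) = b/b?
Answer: -206958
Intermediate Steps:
U(b) = 1
z(K, N) = 1 - 11*K (z(K, N) = -11*K + 1 = 1 - 11*K)
(-42353 - 164639) + T(z(x, -5), 36) = (-42353 - 164639) + (1 - 11*(-3)) = -206992 + (1 + 33) = -206992 + 34 = -206958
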